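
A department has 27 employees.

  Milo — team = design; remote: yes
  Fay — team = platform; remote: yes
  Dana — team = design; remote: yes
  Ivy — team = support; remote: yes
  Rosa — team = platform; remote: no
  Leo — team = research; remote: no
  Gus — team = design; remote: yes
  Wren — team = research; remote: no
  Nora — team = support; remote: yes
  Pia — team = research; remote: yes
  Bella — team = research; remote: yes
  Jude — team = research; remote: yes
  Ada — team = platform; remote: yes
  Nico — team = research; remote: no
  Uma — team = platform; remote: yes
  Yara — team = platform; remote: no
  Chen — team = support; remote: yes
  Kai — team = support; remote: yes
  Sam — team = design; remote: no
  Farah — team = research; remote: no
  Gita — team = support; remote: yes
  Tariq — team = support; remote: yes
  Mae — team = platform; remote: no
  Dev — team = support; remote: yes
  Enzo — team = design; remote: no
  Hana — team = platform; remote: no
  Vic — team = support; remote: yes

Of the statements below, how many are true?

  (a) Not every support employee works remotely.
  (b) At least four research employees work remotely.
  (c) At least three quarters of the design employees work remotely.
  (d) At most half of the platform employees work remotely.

(a) support: |A| = 8, |A ∩ B| = 8; needs A ⊄ B (|A ∖ B| ≥ 1) — false.
(b) research: |A| = 7, |A ∩ B| = 3; needs |A ∩ B| ≥ 4 — false.
(c) design: |A| = 5, |A ∩ B| = 3; needs |A ∩ B| / |A| ≥ 3/4 — false.
(d) platform: |A| = 7, |A ∩ B| = 3; needs |A ∩ B| ≤ |A ∖ B| — true.

1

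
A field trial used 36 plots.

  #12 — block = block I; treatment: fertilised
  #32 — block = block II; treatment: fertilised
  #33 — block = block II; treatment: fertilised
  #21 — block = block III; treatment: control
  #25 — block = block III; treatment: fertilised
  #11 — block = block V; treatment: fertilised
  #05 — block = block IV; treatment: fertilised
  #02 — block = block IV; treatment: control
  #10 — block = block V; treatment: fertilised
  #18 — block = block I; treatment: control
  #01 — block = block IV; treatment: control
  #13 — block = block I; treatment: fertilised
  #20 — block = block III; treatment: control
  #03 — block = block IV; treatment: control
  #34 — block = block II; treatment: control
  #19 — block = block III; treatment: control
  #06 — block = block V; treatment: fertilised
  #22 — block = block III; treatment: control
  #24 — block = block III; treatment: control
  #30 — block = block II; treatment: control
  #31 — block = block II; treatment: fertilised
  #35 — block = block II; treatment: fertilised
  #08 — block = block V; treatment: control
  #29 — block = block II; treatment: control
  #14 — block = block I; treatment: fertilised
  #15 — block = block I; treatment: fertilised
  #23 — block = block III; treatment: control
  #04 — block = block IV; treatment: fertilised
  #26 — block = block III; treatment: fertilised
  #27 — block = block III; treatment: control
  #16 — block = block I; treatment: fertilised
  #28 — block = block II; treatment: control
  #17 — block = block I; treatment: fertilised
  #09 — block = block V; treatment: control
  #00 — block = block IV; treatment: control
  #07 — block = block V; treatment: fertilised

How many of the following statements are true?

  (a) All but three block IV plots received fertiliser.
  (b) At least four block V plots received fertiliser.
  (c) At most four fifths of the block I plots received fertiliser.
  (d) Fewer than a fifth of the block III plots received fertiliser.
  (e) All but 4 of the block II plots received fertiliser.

(a) block IV: |A| = 6, |A ∩ B| = 2; needs |A ∖ B| = 3 — false.
(b) block V: |A| = 6, |A ∩ B| = 4; needs |A ∩ B| ≥ 4 — true.
(c) block I: |A| = 7, |A ∩ B| = 6; needs |A ∩ B| / |A| ≤ 4/5 — false.
(d) block III: |A| = 9, |A ∩ B| = 2; needs |A ∩ B| / |A| < 1/5 — false.
(e) block II: |A| = 8, |A ∩ B| = 4; needs |A ∖ B| = 4 — true.

2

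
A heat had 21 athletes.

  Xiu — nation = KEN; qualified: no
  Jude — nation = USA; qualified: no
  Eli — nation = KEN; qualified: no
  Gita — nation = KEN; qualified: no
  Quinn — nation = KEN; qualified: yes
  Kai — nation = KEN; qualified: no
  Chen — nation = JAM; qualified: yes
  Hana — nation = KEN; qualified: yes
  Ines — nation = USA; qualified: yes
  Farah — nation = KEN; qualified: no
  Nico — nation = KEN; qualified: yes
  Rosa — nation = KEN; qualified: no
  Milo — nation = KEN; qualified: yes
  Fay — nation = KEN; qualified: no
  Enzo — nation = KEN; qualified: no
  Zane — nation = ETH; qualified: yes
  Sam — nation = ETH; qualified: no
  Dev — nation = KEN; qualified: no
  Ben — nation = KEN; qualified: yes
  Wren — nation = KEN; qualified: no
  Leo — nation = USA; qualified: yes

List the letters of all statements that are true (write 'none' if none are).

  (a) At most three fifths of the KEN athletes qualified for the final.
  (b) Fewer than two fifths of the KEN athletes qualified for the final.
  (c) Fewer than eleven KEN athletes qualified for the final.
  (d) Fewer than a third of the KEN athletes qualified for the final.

(a), (b), (c)

|A| = 15, |A ∩ B| = 5, |A ∖ B| = 10.
(a) |A ∩ B| / |A| ≤ 3/5: holds.
(b) |A ∩ B| / |A| < 2/5: holds.
(c) |A ∩ B| < 11: holds.
(d) |A ∩ B| / |A| < 1/3: fails.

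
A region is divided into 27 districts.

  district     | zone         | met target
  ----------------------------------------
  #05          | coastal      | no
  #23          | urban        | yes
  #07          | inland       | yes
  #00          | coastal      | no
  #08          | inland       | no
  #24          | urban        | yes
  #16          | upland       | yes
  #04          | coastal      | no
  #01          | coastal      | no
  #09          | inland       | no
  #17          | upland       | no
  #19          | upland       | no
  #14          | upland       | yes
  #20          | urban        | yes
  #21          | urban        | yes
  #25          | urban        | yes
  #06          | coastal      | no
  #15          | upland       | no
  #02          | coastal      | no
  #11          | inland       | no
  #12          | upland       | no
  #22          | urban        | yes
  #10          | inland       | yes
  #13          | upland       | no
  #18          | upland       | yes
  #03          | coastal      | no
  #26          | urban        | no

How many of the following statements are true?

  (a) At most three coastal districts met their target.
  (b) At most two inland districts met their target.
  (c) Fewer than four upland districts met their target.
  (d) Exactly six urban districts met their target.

4

(a) coastal: |A| = 7, |A ∩ B| = 0; needs |A ∩ B| ≤ 3 — true.
(b) inland: |A| = 5, |A ∩ B| = 2; needs |A ∩ B| ≤ 2 — true.
(c) upland: |A| = 8, |A ∩ B| = 3; needs |A ∩ B| < 4 — true.
(d) urban: |A| = 7, |A ∩ B| = 6; needs |A ∩ B| = 6 — true.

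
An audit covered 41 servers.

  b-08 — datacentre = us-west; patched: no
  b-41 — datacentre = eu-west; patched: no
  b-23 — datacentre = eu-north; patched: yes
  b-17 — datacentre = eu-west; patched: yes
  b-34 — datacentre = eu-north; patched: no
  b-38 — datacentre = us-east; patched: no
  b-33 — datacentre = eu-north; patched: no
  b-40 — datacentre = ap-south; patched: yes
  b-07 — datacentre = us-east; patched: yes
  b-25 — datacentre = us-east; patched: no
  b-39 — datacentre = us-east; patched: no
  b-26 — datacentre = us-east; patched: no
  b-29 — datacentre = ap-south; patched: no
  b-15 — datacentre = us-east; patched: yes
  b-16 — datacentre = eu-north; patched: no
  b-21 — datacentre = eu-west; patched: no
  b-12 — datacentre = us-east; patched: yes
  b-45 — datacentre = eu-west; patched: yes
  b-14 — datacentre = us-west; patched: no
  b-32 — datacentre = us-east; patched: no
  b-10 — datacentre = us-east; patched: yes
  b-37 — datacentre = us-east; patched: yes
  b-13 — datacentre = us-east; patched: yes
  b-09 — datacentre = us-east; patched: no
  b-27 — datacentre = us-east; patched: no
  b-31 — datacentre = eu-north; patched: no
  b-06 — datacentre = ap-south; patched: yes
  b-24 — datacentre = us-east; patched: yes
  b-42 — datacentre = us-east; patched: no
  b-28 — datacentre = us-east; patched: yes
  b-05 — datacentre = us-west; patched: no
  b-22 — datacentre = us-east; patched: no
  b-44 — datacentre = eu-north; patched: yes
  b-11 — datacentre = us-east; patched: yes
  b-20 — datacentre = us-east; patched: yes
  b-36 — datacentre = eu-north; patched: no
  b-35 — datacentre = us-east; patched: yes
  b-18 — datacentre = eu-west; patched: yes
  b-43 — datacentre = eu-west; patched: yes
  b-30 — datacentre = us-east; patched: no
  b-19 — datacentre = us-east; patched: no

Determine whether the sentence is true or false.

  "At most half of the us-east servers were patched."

'At most half of the us-east servers were patched' holds iff |A ∩ B| ≤ |A ∖ B|.
|A| = 22, |A ∩ B| = 11, |A ∖ B| = 11.
11 = 11, so the statement is true.

True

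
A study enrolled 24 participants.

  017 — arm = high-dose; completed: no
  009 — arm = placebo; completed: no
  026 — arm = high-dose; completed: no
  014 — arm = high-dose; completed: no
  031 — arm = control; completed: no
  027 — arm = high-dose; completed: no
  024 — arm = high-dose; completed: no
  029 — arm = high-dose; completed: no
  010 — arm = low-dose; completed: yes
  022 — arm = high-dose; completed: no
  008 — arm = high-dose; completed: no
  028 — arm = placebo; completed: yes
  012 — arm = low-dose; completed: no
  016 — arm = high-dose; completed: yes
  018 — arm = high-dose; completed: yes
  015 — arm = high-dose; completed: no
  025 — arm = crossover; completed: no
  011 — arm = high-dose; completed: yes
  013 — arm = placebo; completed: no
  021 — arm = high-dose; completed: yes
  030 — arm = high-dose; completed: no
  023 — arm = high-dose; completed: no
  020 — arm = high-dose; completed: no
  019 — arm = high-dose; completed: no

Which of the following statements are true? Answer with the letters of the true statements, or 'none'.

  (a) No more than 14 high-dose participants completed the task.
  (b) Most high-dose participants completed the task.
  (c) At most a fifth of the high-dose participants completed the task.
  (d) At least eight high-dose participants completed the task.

|A| = 17, |A ∩ B| = 4, |A ∖ B| = 13.
(a) |A ∩ B| ≤ 14: holds.
(b) |A ∩ B| > |A ∖ B|: fails.
(c) |A ∩ B| / |A| ≤ 1/5: fails.
(d) |A ∩ B| ≥ 8: fails.

(a)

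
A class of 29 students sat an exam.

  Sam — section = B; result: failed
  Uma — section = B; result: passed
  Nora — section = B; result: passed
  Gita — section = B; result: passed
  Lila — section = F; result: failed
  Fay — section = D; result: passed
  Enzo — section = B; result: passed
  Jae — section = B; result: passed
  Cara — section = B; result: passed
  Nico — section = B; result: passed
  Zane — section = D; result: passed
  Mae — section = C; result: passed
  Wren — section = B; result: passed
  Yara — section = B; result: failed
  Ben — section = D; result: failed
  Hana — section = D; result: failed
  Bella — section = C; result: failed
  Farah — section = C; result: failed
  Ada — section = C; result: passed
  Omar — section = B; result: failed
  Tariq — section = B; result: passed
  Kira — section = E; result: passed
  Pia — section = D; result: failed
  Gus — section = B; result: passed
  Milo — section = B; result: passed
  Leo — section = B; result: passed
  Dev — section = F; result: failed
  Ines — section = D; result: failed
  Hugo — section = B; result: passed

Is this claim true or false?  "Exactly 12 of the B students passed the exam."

'Exactly 12 of the B students passed the exam' holds iff |A ∩ B| = 12.
|A| = 16, |A ∩ B| = 13, |A ∖ B| = 3.
|A ∩ B| = 13, so the statement is false.

False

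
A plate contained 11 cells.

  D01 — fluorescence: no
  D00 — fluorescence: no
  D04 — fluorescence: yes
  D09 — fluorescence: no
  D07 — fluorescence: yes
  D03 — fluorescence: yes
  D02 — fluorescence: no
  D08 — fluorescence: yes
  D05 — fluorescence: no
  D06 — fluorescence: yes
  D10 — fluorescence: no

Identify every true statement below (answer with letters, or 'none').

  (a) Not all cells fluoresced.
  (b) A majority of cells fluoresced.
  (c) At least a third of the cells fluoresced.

|A| = 11, |A ∩ B| = 5, |A ∖ B| = 6.
(a) A ⊄ B (|A ∖ B| ≥ 1): holds.
(b) |A ∩ B| > |A ∖ B|: fails.
(c) |A ∩ B| / |A| ≥ 1/3: holds.

(a), (c)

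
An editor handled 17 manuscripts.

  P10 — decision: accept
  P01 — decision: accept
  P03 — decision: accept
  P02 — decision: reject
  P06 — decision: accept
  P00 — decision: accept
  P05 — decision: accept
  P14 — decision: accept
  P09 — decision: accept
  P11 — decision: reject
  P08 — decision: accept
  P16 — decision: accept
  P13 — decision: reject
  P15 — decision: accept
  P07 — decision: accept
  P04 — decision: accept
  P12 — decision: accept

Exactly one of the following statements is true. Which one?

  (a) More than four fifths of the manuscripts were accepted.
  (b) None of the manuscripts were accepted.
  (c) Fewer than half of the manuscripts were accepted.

|A| = 17, |A ∩ B| = 14, |A ∖ B| = 3.
(a) requires |A ∩ B| / |A| > 4/5: true.
(b) requires A ∩ B = ∅ (|A ∩ B| = 0): false.
(c) requires |A ∩ B| < |A ∖ B|: false.

(a)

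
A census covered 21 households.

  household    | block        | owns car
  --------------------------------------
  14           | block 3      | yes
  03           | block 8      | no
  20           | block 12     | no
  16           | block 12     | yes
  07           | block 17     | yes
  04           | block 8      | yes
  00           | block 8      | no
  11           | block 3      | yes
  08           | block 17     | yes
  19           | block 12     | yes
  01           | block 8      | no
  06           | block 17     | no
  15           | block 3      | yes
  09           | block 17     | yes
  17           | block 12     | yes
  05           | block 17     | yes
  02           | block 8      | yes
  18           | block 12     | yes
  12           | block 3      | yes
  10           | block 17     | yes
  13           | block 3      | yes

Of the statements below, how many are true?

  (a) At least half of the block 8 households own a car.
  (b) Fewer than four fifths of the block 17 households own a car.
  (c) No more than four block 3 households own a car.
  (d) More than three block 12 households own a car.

(a) block 8: |A| = 5, |A ∩ B| = 2; needs |A ∩ B| ≥ |A ∖ B| — false.
(b) block 17: |A| = 6, |A ∩ B| = 5; needs |A ∩ B| / |A| < 4/5 — false.
(c) block 3: |A| = 5, |A ∩ B| = 5; needs |A ∩ B| ≤ 4 — false.
(d) block 12: |A| = 5, |A ∩ B| = 4; needs |A ∩ B| > 3 — true.

1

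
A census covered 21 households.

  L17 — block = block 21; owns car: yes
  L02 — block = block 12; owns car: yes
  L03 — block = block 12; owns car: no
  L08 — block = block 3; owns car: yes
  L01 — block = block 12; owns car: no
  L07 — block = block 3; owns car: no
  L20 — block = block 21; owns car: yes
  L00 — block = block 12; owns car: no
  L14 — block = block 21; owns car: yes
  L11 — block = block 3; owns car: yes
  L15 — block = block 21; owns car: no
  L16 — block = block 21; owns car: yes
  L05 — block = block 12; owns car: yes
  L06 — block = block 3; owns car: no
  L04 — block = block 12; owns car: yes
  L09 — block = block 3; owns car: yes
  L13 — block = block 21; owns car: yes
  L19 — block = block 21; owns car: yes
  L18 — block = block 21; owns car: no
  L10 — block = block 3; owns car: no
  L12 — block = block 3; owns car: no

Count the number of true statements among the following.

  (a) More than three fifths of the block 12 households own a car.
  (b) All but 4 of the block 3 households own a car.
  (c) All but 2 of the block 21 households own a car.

(a) block 12: |A| = 6, |A ∩ B| = 3; needs |A ∩ B| / |A| > 3/5 — false.
(b) block 3: |A| = 7, |A ∩ B| = 3; needs |A ∖ B| = 4 — true.
(c) block 21: |A| = 8, |A ∩ B| = 6; needs |A ∖ B| = 2 — true.

2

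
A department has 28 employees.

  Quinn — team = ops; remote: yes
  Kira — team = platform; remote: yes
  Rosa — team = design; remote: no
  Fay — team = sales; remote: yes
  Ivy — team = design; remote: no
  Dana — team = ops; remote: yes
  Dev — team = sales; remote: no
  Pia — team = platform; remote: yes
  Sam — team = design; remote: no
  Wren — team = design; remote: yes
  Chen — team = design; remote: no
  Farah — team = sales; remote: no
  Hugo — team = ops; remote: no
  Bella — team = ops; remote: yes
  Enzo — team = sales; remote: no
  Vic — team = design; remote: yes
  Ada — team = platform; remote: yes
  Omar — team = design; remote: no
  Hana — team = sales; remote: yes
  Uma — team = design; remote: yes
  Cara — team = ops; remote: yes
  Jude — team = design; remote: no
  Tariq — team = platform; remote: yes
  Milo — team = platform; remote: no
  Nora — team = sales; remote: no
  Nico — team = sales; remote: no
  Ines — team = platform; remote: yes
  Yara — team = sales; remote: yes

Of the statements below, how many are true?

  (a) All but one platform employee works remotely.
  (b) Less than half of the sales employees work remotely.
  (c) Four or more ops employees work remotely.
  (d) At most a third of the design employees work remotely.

4

(a) platform: |A| = 6, |A ∩ B| = 5; needs |A ∖ B| = 1 — true.
(b) sales: |A| = 8, |A ∩ B| = 3; needs |A ∩ B| < |A ∖ B| — true.
(c) ops: |A| = 5, |A ∩ B| = 4; needs |A ∩ B| ≥ 4 — true.
(d) design: |A| = 9, |A ∩ B| = 3; needs |A ∩ B| / |A| ≤ 1/3 — true.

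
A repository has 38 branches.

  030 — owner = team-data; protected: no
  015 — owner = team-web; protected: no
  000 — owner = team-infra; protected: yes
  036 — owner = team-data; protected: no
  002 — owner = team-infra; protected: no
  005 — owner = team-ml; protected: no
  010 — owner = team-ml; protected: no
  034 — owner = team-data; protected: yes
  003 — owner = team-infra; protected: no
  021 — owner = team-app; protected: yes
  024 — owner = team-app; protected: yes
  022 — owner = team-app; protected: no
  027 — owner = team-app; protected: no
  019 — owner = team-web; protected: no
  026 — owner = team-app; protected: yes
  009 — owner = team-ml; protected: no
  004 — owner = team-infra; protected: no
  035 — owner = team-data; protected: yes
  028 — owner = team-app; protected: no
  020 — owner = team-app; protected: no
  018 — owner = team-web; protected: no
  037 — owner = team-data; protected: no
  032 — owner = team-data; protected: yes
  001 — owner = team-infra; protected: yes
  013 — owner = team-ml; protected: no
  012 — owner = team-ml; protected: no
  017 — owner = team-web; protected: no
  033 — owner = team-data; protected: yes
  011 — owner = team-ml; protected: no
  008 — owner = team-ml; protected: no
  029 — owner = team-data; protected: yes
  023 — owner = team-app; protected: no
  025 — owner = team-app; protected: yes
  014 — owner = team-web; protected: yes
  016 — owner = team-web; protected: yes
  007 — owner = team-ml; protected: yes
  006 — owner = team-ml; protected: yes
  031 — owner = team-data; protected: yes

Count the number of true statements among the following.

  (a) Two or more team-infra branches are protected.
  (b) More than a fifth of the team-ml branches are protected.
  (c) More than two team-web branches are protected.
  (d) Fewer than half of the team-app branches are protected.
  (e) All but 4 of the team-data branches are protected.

(a) team-infra: |A| = 5, |A ∩ B| = 2; needs |A ∩ B| ≥ 2 — true.
(b) team-ml: |A| = 9, |A ∩ B| = 2; needs |A ∩ B| / |A| > 1/5 — true.
(c) team-web: |A| = 6, |A ∩ B| = 2; needs |A ∩ B| > 2 — false.
(d) team-app: |A| = 9, |A ∩ B| = 4; needs |A ∩ B| < |A ∖ B| — true.
(e) team-data: |A| = 9, |A ∩ B| = 6; needs |A ∖ B| = 4 — false.

3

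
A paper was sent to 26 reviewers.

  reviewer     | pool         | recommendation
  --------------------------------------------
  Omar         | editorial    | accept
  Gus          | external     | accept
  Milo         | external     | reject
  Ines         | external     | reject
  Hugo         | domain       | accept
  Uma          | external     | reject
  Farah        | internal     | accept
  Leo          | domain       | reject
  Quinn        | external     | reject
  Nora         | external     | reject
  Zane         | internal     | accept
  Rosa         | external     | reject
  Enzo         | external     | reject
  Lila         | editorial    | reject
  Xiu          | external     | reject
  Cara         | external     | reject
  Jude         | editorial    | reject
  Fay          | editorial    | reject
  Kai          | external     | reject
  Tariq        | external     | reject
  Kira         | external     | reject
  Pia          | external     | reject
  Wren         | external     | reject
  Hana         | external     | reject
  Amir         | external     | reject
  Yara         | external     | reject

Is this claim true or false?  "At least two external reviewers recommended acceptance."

False

Truth condition: |A ∩ B| ≥ 2.
|A| = 18, |A ∩ B| = 1, |A ∖ B| = 17.
|A ∩ B| = 1, so the statement is false.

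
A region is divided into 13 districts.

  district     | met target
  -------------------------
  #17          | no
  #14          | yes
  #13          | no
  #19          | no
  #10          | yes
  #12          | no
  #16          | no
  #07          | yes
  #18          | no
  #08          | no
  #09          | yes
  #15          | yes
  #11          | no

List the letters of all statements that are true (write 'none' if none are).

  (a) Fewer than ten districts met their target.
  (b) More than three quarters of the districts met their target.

(a)

|A| = 13, |A ∩ B| = 5, |A ∖ B| = 8.
(a) |A ∩ B| < 10: holds.
(b) |A ∩ B| / |A| > 3/4: fails.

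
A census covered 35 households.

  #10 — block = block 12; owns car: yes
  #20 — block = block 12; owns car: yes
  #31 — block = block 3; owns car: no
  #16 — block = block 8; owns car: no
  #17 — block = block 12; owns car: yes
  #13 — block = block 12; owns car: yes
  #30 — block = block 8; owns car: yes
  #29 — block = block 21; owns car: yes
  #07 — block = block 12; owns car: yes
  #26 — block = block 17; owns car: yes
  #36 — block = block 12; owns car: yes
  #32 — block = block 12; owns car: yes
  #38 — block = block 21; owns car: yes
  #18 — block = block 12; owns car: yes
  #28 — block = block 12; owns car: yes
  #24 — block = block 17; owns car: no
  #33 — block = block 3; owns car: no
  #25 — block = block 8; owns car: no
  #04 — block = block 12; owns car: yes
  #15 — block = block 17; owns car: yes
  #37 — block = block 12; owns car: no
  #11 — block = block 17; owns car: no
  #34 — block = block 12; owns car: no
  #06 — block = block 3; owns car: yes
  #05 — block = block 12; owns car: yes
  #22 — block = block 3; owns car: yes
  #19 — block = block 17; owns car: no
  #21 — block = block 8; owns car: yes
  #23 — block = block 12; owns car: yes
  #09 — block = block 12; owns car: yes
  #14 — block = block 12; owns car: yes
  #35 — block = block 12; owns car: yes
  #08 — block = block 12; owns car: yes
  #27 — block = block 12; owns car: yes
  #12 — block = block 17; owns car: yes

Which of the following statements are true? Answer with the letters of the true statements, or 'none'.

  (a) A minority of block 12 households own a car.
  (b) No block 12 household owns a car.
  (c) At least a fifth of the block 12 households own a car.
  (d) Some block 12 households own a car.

(c), (d)

|A| = 19, |A ∩ B| = 17, |A ∖ B| = 2.
(a) |A ∩ B| < |A ∖ B|: fails.
(b) A ∩ B = ∅ (|A ∩ B| = 0): fails.
(c) |A ∩ B| / |A| ≥ 1/5: holds.
(d) A ∩ B ≠ ∅ (|A ∩ B| ≥ 1): holds.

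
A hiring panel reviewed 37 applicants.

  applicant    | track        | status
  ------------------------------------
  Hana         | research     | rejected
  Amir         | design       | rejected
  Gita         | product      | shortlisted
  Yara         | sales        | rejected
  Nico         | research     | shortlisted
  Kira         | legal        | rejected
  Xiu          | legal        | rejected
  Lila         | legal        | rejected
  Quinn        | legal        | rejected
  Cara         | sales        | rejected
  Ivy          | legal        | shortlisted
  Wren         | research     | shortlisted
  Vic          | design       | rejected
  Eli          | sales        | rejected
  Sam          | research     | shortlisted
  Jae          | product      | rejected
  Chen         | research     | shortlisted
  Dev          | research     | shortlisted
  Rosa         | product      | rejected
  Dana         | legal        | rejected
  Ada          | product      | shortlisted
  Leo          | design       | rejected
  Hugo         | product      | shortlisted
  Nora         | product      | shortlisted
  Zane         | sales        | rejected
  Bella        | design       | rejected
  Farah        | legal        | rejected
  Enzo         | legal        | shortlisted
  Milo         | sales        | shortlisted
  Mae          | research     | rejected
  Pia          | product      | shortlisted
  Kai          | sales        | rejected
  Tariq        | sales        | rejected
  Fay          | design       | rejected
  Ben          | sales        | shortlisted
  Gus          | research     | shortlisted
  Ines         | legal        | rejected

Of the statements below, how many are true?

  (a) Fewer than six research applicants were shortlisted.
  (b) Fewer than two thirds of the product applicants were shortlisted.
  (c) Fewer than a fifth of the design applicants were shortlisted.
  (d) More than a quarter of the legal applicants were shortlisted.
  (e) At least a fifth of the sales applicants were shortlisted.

(a) research: |A| = 8, |A ∩ B| = 6; needs |A ∩ B| < 6 — false.
(b) product: |A| = 7, |A ∩ B| = 5; needs |A ∩ B| / |A| < 2/3 — false.
(c) design: |A| = 5, |A ∩ B| = 0; needs |A ∩ B| / |A| < 1/5 — true.
(d) legal: |A| = 9, |A ∩ B| = 2; needs |A ∩ B| / |A| > 1/4 — false.
(e) sales: |A| = 8, |A ∩ B| = 2; needs |A ∩ B| / |A| ≥ 1/5 — true.

2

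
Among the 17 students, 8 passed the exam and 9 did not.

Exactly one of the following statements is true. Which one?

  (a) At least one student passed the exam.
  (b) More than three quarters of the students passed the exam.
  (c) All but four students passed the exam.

(a)

|A| = 17, |A ∩ B| = 8, |A ∖ B| = 9.
(a) requires A ∩ B ≠ ∅ (|A ∩ B| ≥ 1): true.
(b) requires |A ∩ B| / |A| > 3/4: false.
(c) requires |A ∖ B| = 4: false.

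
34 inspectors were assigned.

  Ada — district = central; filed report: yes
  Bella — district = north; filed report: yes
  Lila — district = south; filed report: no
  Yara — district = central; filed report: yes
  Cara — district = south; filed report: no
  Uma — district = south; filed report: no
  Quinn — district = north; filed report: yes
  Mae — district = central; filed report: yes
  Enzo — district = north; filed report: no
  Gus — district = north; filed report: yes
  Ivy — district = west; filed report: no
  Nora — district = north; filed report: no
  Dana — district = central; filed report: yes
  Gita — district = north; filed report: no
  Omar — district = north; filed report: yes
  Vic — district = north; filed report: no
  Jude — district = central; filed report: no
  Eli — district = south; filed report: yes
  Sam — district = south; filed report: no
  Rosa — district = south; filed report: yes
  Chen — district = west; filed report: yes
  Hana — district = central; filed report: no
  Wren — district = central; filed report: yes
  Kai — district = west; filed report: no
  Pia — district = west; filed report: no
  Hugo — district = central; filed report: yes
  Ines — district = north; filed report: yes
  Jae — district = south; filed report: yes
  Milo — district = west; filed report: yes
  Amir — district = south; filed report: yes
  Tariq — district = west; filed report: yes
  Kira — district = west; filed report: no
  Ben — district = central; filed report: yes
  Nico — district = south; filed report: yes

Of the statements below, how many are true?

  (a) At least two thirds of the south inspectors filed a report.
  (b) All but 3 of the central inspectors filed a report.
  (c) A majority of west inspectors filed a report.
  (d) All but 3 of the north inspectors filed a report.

(a) south: |A| = 9, |A ∩ B| = 5; needs |A ∩ B| / |A| ≥ 2/3 — false.
(b) central: |A| = 9, |A ∩ B| = 7; needs |A ∖ B| = 3 — false.
(c) west: |A| = 7, |A ∩ B| = 3; needs |A ∩ B| > |A ∖ B| — false.
(d) north: |A| = 9, |A ∩ B| = 5; needs |A ∖ B| = 3 — false.

0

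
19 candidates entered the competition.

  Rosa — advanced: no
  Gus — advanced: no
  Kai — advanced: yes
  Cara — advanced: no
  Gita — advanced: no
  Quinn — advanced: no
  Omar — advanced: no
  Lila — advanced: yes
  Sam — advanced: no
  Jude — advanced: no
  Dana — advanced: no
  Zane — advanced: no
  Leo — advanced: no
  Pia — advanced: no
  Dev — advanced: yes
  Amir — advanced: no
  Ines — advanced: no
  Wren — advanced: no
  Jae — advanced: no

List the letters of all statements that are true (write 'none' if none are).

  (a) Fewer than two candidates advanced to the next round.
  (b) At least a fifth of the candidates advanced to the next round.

|A| = 19, |A ∩ B| = 3, |A ∖ B| = 16.
(a) |A ∩ B| < 2: fails.
(b) |A ∩ B| / |A| ≥ 1/5: fails.

none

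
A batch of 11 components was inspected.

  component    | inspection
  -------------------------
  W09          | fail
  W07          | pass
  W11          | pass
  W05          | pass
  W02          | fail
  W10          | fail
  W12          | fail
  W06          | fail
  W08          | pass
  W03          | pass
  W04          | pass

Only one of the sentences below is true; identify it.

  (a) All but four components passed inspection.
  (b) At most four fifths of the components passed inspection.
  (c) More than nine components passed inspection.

(b)

|A| = 11, |A ∩ B| = 6, |A ∖ B| = 5.
(a) requires |A ∖ B| = 4: false.
(b) requires |A ∩ B| / |A| ≤ 4/5: true.
(c) requires |A ∩ B| > 9: false.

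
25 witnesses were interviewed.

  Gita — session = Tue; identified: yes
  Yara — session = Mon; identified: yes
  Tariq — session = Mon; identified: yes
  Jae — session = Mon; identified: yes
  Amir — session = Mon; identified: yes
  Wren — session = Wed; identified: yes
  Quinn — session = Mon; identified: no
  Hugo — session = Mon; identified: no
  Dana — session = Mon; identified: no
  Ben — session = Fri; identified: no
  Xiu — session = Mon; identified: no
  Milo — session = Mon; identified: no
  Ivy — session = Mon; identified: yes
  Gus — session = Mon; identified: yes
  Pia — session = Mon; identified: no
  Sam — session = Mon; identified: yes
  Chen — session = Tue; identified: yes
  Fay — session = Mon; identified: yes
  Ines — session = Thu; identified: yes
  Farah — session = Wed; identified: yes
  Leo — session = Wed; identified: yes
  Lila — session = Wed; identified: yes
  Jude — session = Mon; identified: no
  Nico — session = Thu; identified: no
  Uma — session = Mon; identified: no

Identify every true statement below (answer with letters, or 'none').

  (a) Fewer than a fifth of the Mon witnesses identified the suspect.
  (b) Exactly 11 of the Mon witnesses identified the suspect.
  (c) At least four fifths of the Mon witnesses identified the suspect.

none

|A| = 16, |A ∩ B| = 8, |A ∖ B| = 8.
(a) |A ∩ B| / |A| < 1/5: fails.
(b) |A ∩ B| = 11: fails.
(c) |A ∩ B| / |A| ≥ 4/5: fails.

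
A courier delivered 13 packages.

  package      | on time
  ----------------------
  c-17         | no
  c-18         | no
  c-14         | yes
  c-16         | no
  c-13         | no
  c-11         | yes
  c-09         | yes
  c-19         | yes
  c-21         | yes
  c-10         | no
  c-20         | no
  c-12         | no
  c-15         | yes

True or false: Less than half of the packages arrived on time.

The determiner here denotes the relation: |A ∩ B| < |A ∖ B|.
A (the restrictor) = {c-17, c-18, c-14, c-16, c-13, c-11, c-09, c-19, c-21, c-10, c-20, c-12, c-15}, |A| = 13.
A ∩ B = {c-14, c-11, c-09, c-19, c-21, c-15}, so |A ∩ B| = 6.
A ∖ B = {c-17, c-18, c-16, c-13, c-10, c-20, c-12}, so |A ∖ B| = 7.
6 < 7, so the statement is true.

True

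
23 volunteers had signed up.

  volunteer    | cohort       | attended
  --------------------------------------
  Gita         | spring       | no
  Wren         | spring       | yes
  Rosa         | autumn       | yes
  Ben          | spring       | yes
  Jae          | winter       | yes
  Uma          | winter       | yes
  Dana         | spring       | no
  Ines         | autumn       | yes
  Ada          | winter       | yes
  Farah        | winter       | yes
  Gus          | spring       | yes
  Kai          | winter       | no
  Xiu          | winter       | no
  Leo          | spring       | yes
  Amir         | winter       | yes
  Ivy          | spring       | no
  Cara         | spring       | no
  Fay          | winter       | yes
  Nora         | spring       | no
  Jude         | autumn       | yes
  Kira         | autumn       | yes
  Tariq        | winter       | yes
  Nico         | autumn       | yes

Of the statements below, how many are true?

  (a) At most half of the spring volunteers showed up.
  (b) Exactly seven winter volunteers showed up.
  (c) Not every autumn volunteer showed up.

2

(a) spring: |A| = 9, |A ∩ B| = 4; needs |A ∩ B| ≤ |A ∖ B| — true.
(b) winter: |A| = 9, |A ∩ B| = 7; needs |A ∩ B| = 7 — true.
(c) autumn: |A| = 5, |A ∩ B| = 5; needs A ⊄ B (|A ∖ B| ≥ 1) — false.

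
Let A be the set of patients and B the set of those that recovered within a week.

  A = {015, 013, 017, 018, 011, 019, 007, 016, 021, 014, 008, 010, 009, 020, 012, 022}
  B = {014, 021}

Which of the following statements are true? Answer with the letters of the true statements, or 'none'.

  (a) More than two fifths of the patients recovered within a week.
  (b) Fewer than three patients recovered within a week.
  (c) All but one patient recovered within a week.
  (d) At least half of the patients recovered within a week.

|A| = 16, |A ∩ B| = 2, |A ∖ B| = 14.
(a) |A ∩ B| / |A| > 2/5: fails.
(b) |A ∩ B| < 3: holds.
(c) |A ∖ B| = 1: fails.
(d) |A ∩ B| ≥ |A ∖ B|: fails.

(b)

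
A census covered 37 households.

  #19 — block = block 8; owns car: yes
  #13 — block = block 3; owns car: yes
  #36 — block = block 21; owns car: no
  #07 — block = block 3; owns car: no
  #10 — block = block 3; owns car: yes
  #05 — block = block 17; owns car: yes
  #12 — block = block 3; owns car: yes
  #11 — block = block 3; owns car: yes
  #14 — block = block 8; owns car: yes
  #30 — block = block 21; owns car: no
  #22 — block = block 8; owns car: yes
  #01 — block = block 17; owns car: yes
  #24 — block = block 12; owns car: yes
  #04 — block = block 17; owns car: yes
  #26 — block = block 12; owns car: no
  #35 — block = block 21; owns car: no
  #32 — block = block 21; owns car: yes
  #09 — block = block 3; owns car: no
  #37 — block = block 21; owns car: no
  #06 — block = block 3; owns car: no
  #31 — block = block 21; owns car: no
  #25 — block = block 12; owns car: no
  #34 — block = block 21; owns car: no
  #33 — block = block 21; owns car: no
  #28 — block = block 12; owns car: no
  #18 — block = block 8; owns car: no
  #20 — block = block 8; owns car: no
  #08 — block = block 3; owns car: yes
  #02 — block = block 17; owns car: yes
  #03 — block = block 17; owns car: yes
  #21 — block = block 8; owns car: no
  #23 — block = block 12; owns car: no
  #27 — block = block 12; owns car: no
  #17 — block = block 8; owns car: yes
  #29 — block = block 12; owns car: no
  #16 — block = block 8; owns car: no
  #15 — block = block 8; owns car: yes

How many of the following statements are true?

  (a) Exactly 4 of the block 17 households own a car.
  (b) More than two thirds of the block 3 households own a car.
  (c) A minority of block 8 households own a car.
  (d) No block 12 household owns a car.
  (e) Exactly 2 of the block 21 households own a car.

0

(a) block 17: |A| = 5, |A ∩ B| = 5; needs |A ∩ B| = 4 — false.
(b) block 3: |A| = 8, |A ∩ B| = 5; needs |A ∩ B| / |A| > 2/3 — false.
(c) block 8: |A| = 9, |A ∩ B| = 5; needs |A ∩ B| < |A ∖ B| — false.
(d) block 12: |A| = 7, |A ∩ B| = 1; needs A ∩ B = ∅ (|A ∩ B| = 0) — false.
(e) block 21: |A| = 8, |A ∩ B| = 1; needs |A ∩ B| = 2 — false.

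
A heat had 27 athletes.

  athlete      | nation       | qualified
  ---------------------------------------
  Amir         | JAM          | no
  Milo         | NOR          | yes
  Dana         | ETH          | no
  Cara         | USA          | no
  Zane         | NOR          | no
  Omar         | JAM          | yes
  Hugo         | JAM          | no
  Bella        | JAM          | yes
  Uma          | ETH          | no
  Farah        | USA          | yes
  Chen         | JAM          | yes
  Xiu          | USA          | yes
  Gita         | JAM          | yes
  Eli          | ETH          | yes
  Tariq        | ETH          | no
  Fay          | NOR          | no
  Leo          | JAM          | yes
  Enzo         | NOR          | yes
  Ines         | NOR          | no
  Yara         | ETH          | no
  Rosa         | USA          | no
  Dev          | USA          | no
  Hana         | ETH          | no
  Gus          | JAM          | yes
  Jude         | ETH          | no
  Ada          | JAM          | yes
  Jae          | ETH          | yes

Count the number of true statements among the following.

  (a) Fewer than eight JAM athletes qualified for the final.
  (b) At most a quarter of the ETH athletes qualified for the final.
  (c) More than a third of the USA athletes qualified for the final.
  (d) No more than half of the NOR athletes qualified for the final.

(a) JAM: |A| = 9, |A ∩ B| = 7; needs |A ∩ B| < 8 — true.
(b) ETH: |A| = 8, |A ∩ B| = 2; needs |A ∩ B| / |A| ≤ 1/4 — true.
(c) USA: |A| = 5, |A ∩ B| = 2; needs |A ∩ B| / |A| > 1/3 — true.
(d) NOR: |A| = 5, |A ∩ B| = 2; needs |A ∩ B| ≤ |A ∖ B| — true.

4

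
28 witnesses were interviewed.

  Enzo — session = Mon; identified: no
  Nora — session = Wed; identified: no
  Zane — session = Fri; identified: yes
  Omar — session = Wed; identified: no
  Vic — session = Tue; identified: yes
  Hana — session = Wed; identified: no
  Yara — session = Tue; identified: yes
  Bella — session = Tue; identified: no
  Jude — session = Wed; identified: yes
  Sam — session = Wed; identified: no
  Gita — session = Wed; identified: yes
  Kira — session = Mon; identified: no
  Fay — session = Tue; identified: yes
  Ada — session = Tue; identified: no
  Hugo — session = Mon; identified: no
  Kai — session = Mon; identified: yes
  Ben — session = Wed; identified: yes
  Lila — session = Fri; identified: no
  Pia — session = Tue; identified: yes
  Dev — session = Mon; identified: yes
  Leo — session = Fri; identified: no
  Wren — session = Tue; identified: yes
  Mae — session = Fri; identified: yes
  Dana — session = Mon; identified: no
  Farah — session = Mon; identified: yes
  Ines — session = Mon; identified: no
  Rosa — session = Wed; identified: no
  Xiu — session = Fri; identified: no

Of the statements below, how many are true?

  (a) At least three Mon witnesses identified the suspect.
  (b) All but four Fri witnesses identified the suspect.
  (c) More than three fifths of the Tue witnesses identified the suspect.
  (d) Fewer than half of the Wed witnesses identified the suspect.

3

(a) Mon: |A| = 8, |A ∩ B| = 3; needs |A ∩ B| ≥ 3 — true.
(b) Fri: |A| = 5, |A ∩ B| = 2; needs |A ∖ B| = 4 — false.
(c) Tue: |A| = 7, |A ∩ B| = 5; needs |A ∩ B| / |A| > 3/5 — true.
(d) Wed: |A| = 8, |A ∩ B| = 3; needs |A ∩ B| < |A ∖ B| — true.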